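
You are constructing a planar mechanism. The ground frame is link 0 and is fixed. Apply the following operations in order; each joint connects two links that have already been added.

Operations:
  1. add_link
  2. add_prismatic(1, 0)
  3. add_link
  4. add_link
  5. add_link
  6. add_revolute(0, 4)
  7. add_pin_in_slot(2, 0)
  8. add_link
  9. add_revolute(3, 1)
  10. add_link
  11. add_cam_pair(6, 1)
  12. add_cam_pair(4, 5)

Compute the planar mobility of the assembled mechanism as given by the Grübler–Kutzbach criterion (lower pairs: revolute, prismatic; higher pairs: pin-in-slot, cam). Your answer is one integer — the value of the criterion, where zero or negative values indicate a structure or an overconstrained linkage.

M = 9

L=1 J1=0 J2=0
add link → L=2 J1=0 J2=0
P@1,0 dof=1 J1 → L=2 J1=1 J2=0
add link → L=3 J1=1 J2=0
add link → L=4 J1=1 J2=0
add link → L=5 J1=1 J2=0
R@0,4 dof=1 J1 → L=5 J1=2 J2=0
PS@2,0 dof=2 J2 → L=5 J1=2 J2=1
add link → L=6 J1=2 J2=1
R@3,1 dof=1 J1 → L=6 J1=3 J2=1
add link → L=7 J1=3 J2=1
C@6,1 dof=2 J2 → L=7 J1=3 J2=2
C@4,5 dof=2 J2 → L=7 J1=3 J2=3
M=3(L−1)−2J1−J2=3·6−2·3−3=9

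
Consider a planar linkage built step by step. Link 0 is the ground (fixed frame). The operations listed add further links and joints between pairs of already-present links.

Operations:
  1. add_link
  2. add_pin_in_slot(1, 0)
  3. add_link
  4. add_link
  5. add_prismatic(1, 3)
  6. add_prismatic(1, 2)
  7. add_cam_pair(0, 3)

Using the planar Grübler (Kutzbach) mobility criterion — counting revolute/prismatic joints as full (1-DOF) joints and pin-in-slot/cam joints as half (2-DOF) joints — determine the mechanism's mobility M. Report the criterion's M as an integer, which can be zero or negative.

M = 3

(L,J1,J2)=(1,0,0); link0 fixed
link1: (2,0,0)
PS 1-0 [J2]: (2,0,1)
link2: (3,0,1)
link3: (4,0,1)
P 1-3 [J1]: (4,1,1)
P 1-2 [J1]: (4,2,1)
C 0-3 [J2]: (4,2,2)
Grübler: 3·3 − 2·2 − 2 = 3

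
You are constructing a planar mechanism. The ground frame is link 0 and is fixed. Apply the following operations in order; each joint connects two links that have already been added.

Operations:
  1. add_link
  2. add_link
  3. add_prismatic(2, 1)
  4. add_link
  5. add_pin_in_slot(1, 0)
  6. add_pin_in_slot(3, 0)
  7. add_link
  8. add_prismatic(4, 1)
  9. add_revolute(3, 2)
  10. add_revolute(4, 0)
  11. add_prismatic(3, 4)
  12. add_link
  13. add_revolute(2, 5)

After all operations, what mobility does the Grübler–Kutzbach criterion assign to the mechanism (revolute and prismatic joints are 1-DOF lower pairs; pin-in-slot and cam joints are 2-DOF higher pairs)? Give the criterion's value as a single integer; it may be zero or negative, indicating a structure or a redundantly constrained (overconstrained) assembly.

L=1 J1=0 J2=0
add link → L=2 J1=0 J2=0
add link → L=3 J1=0 J2=0
P@2,1 dof=1 J1 → L=3 J1=1 J2=0
add link → L=4 J1=1 J2=0
PS@1,0 dof=2 J2 → L=4 J1=1 J2=1
PS@3,0 dof=2 J2 → L=4 J1=1 J2=2
add link → L=5 J1=1 J2=2
P@4,1 dof=1 J1 → L=5 J1=2 J2=2
R@3,2 dof=1 J1 → L=5 J1=3 J2=2
R@4,0 dof=1 J1 → L=5 J1=4 J2=2
P@3,4 dof=1 J1 → L=5 J1=5 J2=2
add link → L=6 J1=5 J2=2
R@2,5 dof=1 J1 → L=6 J1=6 J2=2
M=3(L−1)−2J1−J2=3·5−2·6−2=1

M = 1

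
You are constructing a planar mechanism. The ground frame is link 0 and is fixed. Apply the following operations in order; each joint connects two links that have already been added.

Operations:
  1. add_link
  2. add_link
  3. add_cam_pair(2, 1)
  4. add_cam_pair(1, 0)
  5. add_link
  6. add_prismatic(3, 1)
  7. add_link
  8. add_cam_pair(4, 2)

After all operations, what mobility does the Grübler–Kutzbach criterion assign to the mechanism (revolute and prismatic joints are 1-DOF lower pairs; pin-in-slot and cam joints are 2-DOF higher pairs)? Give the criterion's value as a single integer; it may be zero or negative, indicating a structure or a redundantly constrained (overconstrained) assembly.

L=1 J1=0 J2=0
add link → L=2 J1=0 J2=0
add link → L=3 J1=0 J2=0
C@2,1 dof=2 J2 → L=3 J1=0 J2=1
C@1,0 dof=2 J2 → L=3 J1=0 J2=2
add link → L=4 J1=0 J2=2
P@3,1 dof=1 J1 → L=4 J1=1 J2=2
add link → L=5 J1=1 J2=2
C@4,2 dof=2 J2 → L=5 J1=1 J2=3
M=3(L−1)−2J1−J2=3·4−2·1−3=7

M = 7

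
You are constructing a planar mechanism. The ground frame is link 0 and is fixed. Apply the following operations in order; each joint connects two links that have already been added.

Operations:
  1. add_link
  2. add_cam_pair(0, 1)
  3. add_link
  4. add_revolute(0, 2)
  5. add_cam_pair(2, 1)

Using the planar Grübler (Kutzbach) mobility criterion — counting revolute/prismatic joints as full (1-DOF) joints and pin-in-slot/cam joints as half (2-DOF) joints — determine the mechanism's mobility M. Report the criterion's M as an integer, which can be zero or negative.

M = 2

ground; <1,0,0>
#1 <2,0,0>
C:0↔1 J2 <2,0,1>
#2 <3,0,1>
R:0↔2 J1 <3,1,1>
C:2↔1 J2 <3,1,2>
3×2 − 2×1 − 1×2 = 2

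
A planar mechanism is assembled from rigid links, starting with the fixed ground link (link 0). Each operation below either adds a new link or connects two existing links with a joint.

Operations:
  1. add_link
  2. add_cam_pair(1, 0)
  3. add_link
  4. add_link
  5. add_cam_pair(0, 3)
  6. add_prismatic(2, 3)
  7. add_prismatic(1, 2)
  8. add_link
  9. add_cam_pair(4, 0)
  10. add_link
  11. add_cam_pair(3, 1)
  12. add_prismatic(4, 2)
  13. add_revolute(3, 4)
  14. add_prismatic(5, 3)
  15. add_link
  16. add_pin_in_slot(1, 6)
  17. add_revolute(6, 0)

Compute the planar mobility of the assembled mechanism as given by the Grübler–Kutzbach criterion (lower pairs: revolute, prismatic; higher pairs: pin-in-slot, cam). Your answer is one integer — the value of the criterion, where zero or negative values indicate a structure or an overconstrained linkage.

[1;0;0] (link 0 is ground)
L+ [2;0;0]
C(1,0)∈J2 [2;0;1]
L+ [3;0;1]
L+ [4;0;1]
C(0,3)∈J2 [4;0;2]
P(2,3)∈J1 [4;1;2]
P(1,2)∈J1 [4;2;2]
L+ [5;2;2]
C(4,0)∈J2 [5;2;3]
L+ [6;2;3]
C(3,1)∈J2 [6;2;4]
P(4,2)∈J1 [6;3;4]
R(3,4)∈J1 [6;4;4]
P(5,3)∈J1 [6;5;4]
L+ [7;5;4]
PS(1,6)∈J2 [7;5;5]
R(6,0)∈J1 [7;6;5]
mobility = 18 − 12 − 5 = 1

M = 1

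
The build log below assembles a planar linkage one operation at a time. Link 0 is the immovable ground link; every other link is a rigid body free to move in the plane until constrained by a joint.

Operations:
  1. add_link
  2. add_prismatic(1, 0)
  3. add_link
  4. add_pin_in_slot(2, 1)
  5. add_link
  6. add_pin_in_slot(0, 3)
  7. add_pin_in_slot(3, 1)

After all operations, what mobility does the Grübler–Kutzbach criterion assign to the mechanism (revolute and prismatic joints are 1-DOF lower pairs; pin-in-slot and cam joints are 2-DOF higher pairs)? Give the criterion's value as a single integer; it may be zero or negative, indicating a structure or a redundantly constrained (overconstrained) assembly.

M = 4

link 0 = ground. State L|J1|J2 = 1|0|0
+link1  2|0|0
P(1,0) f=1→J1  2|1|0
+link2  3|1|0
PS(2,1) f=2→J2  3|1|1
+link3  4|1|1
PS(0,3) f=2→J2  4|1|2
PS(3,1) f=2→J2  4|1|3
M = 3(4−1)−2·1−3 = 9−2−3 = 4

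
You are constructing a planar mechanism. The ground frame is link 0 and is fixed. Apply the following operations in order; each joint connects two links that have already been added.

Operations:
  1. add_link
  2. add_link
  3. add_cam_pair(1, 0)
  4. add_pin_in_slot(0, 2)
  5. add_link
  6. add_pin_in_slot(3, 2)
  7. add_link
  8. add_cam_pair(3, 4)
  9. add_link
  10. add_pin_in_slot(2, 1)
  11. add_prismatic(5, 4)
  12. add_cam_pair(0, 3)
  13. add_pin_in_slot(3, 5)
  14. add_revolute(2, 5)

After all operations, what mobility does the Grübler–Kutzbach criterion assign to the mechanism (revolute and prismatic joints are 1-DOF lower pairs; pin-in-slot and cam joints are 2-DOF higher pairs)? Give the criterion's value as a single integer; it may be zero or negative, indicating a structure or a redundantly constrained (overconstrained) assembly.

M = 4

[1;0;0] (link 0 is ground)
L+ [2;0;0]
L+ [3;0;0]
C(1,0)∈J2 [3;0;1]
PS(0,2)∈J2 [3;0;2]
L+ [4;0;2]
PS(3,2)∈J2 [4;0;3]
L+ [5;0;3]
C(3,4)∈J2 [5;0;4]
L+ [6;0;4]
PS(2,1)∈J2 [6;0;5]
P(5,4)∈J1 [6;1;5]
C(0,3)∈J2 [6;1;6]
PS(3,5)∈J2 [6;1;7]
R(2,5)∈J1 [6;2;7]
mobility = 15 − 4 − 7 = 4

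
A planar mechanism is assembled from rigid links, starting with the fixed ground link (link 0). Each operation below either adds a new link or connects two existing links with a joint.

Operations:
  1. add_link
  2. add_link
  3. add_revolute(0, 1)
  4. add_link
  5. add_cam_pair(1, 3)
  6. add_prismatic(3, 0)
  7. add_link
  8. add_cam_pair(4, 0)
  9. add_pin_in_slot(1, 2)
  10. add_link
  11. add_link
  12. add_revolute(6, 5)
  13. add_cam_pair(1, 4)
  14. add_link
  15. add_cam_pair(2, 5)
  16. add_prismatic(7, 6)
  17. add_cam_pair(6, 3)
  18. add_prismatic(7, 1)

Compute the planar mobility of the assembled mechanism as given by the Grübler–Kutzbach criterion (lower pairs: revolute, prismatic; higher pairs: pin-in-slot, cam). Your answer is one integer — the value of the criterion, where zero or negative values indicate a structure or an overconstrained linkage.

[1;0;0] (link 0 is ground)
L+ [2;0;0]
L+ [3;0;0]
R(0,1)∈J1 [3;1;0]
L+ [4;1;0]
C(1,3)∈J2 [4;1;1]
P(3,0)∈J1 [4;2;1]
L+ [5;2;1]
C(4,0)∈J2 [5;2;2]
PS(1,2)∈J2 [5;2;3]
L+ [6;2;3]
L+ [7;2;3]
R(6,5)∈J1 [7;3;3]
C(1,4)∈J2 [7;3;4]
L+ [8;3;4]
C(2,5)∈J2 [8;3;5]
P(7,6)∈J1 [8;4;5]
C(6,3)∈J2 [8;4;6]
P(7,1)∈J1 [8;5;6]
mobility = 21 − 10 − 6 = 5

M = 5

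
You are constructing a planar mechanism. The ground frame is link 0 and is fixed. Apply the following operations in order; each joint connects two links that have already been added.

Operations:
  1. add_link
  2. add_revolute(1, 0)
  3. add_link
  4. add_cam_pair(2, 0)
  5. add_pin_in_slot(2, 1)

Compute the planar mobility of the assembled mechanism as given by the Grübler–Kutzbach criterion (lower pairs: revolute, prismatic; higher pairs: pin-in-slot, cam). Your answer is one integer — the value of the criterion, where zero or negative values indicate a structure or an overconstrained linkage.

[1;0;0] (link 0 is ground)
L+ [2;0;0]
R(1,0)∈J1 [2;1;0]
L+ [3;1;0]
C(2,0)∈J2 [3;1;1]
PS(2,1)∈J2 [3;1;2]
mobility = 6 − 2 − 2 = 2

M = 2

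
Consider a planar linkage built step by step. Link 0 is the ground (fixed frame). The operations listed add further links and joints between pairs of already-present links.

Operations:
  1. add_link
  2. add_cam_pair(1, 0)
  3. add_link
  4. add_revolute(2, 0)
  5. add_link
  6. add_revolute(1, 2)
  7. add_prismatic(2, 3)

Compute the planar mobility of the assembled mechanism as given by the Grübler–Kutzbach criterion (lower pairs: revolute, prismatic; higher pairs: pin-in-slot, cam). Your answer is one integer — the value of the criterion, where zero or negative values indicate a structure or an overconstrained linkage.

L=1 J1=0 J2=0
add link → L=2 J1=0 J2=0
C@1,0 dof=2 J2 → L=2 J1=0 J2=1
add link → L=3 J1=0 J2=1
R@2,0 dof=1 J1 → L=3 J1=1 J2=1
add link → L=4 J1=1 J2=1
R@1,2 dof=1 J1 → L=4 J1=2 J2=1
P@2,3 dof=1 J1 → L=4 J1=3 J2=1
M=3(L−1)−2J1−J2=3·3−2·3−1=2

M = 2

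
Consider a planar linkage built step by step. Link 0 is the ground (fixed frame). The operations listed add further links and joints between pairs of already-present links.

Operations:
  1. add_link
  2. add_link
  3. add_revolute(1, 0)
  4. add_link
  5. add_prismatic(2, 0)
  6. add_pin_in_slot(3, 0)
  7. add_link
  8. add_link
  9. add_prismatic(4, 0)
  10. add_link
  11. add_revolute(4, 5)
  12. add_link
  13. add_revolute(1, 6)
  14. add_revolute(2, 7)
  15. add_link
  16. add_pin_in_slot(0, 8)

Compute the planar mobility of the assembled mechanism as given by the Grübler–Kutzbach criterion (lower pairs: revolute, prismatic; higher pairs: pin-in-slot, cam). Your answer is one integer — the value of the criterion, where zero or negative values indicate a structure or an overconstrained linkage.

M = 10

(L,J1,J2)=(1,0,0); link0 fixed
link1: (2,0,0)
link2: (3,0,0)
R 1-0 [J1]: (3,1,0)
link3: (4,1,0)
P 2-0 [J1]: (4,2,0)
PS 3-0 [J2]: (4,2,1)
link4: (5,2,1)
link5: (6,2,1)
P 4-0 [J1]: (6,3,1)
link6: (7,3,1)
R 4-5 [J1]: (7,4,1)
link7: (8,4,1)
R 1-6 [J1]: (8,5,1)
R 2-7 [J1]: (8,6,1)
link8: (9,6,1)
PS 0-8 [J2]: (9,6,2)
Grübler: 3·8 − 2·6 − 2 = 10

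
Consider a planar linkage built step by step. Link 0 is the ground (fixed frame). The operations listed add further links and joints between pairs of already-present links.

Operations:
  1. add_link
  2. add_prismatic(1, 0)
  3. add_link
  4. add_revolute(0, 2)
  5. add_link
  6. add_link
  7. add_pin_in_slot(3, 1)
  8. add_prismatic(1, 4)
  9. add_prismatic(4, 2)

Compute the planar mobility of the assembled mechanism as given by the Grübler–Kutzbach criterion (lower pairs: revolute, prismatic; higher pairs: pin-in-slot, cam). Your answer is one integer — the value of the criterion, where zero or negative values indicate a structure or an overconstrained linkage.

link 0 = ground. State L|J1|J2 = 1|0|0
+link1  2|0|0
P(1,0) f=1→J1  2|1|0
+link2  3|1|0
R(0,2) f=1→J1  3|2|0
+link3  4|2|0
+link4  5|2|0
PS(3,1) f=2→J2  5|2|1
P(1,4) f=1→J1  5|3|1
P(4,2) f=1→J1  5|4|1
M = 3(5−1)−2·4−1 = 12−8−1 = 3

M = 3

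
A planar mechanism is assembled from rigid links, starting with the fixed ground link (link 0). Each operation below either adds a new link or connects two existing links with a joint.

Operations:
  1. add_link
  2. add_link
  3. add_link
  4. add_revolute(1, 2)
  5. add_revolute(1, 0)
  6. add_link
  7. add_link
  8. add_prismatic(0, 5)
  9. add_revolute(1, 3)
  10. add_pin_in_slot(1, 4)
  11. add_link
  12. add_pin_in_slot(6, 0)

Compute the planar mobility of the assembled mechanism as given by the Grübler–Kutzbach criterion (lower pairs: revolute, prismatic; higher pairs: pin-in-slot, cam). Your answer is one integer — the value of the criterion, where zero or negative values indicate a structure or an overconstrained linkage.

M = 8

L=1 J1=0 J2=0
add link → L=2 J1=0 J2=0
add link → L=3 J1=0 J2=0
add link → L=4 J1=0 J2=0
R@1,2 dof=1 J1 → L=4 J1=1 J2=0
R@1,0 dof=1 J1 → L=4 J1=2 J2=0
add link → L=5 J1=2 J2=0
add link → L=6 J1=2 J2=0
P@0,5 dof=1 J1 → L=6 J1=3 J2=0
R@1,3 dof=1 J1 → L=6 J1=4 J2=0
PS@1,4 dof=2 J2 → L=6 J1=4 J2=1
add link → L=7 J1=4 J2=1
PS@6,0 dof=2 J2 → L=7 J1=4 J2=2
M=3(L−1)−2J1−J2=3·6−2·4−2=8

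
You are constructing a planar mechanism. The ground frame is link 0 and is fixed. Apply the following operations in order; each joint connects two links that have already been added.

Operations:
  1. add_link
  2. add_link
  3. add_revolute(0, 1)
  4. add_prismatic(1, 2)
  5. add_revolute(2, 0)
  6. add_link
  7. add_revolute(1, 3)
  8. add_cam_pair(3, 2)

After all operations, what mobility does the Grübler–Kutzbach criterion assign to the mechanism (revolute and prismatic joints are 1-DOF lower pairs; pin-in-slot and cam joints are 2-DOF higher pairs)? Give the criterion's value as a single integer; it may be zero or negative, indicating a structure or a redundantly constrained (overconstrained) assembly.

M = 0

(L,J1,J2)=(1,0,0); link0 fixed
link1: (2,0,0)
link2: (3,0,0)
R 0-1 [J1]: (3,1,0)
P 1-2 [J1]: (3,2,0)
R 2-0 [J1]: (3,3,0)
link3: (4,3,0)
R 1-3 [J1]: (4,4,0)
C 3-2 [J2]: (4,4,1)
Grübler: 3·3 − 2·4 − 1 = 0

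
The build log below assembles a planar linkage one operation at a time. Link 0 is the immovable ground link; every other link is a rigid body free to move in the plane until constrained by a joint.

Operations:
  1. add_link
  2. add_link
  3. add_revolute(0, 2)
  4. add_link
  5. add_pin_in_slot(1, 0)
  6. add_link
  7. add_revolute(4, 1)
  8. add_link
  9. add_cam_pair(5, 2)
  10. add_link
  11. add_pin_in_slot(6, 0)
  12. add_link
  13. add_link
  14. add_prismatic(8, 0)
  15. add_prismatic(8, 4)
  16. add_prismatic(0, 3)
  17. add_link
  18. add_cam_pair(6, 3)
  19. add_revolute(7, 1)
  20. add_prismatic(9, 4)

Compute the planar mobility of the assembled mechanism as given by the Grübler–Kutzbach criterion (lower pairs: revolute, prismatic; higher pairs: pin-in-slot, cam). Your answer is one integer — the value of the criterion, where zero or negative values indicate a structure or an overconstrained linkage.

M = 9

(L,J1,J2)=(1,0,0); link0 fixed
link1: (2,0,0)
link2: (3,0,0)
R 0-2 [J1]: (3,1,0)
link3: (4,1,0)
PS 1-0 [J2]: (4,1,1)
link4: (5,1,1)
R 4-1 [J1]: (5,2,1)
link5: (6,2,1)
C 5-2 [J2]: (6,2,2)
link6: (7,2,2)
PS 6-0 [J2]: (7,2,3)
link7: (8,2,3)
link8: (9,2,3)
P 8-0 [J1]: (9,3,3)
P 8-4 [J1]: (9,4,3)
P 0-3 [J1]: (9,5,3)
link9: (10,5,3)
C 6-3 [J2]: (10,5,4)
R 7-1 [J1]: (10,6,4)
P 9-4 [J1]: (10,7,4)
Grübler: 3·9 − 2·7 − 4 = 9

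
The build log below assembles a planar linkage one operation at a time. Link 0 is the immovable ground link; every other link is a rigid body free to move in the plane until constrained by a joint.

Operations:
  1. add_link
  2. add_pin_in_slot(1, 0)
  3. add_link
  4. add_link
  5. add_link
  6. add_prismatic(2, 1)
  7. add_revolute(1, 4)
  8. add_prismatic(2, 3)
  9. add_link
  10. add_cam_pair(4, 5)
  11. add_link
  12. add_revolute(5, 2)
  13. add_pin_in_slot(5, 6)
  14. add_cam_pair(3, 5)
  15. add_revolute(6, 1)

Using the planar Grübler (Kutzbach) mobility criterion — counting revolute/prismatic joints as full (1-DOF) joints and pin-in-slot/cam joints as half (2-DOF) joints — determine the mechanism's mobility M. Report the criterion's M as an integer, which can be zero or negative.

L=1 J1=0 J2=0
add link → L=2 J1=0 J2=0
PS@1,0 dof=2 J2 → L=2 J1=0 J2=1
add link → L=3 J1=0 J2=1
add link → L=4 J1=0 J2=1
add link → L=5 J1=0 J2=1
P@2,1 dof=1 J1 → L=5 J1=1 J2=1
R@1,4 dof=1 J1 → L=5 J1=2 J2=1
P@2,3 dof=1 J1 → L=5 J1=3 J2=1
add link → L=6 J1=3 J2=1
C@4,5 dof=2 J2 → L=6 J1=3 J2=2
add link → L=7 J1=3 J2=2
R@5,2 dof=1 J1 → L=7 J1=4 J2=2
PS@5,6 dof=2 J2 → L=7 J1=4 J2=3
C@3,5 dof=2 J2 → L=7 J1=4 J2=4
R@6,1 dof=1 J1 → L=7 J1=5 J2=4
M=3(L−1)−2J1−J2=3·6−2·5−4=4

M = 4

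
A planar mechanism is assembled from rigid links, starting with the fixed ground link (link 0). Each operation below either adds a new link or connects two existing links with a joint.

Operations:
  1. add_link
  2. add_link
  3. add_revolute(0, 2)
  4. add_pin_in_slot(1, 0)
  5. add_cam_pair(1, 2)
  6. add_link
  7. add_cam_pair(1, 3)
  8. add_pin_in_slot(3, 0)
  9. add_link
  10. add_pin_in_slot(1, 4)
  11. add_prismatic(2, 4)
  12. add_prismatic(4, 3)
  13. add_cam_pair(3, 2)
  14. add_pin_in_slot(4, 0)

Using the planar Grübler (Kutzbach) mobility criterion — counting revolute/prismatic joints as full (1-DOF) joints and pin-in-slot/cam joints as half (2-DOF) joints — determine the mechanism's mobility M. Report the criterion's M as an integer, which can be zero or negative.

M = -1

L=1 J1=0 J2=0
add link → L=2 J1=0 J2=0
add link → L=3 J1=0 J2=0
R@0,2 dof=1 J1 → L=3 J1=1 J2=0
PS@1,0 dof=2 J2 → L=3 J1=1 J2=1
C@1,2 dof=2 J2 → L=3 J1=1 J2=2
add link → L=4 J1=1 J2=2
C@1,3 dof=2 J2 → L=4 J1=1 J2=3
PS@3,0 dof=2 J2 → L=4 J1=1 J2=4
add link → L=5 J1=1 J2=4
PS@1,4 dof=2 J2 → L=5 J1=1 J2=5
P@2,4 dof=1 J1 → L=5 J1=2 J2=5
P@4,3 dof=1 J1 → L=5 J1=3 J2=5
C@3,2 dof=2 J2 → L=5 J1=3 J2=6
PS@4,0 dof=2 J2 → L=5 J1=3 J2=7
M=3(L−1)−2J1−J2=3·4−2·3−7=-1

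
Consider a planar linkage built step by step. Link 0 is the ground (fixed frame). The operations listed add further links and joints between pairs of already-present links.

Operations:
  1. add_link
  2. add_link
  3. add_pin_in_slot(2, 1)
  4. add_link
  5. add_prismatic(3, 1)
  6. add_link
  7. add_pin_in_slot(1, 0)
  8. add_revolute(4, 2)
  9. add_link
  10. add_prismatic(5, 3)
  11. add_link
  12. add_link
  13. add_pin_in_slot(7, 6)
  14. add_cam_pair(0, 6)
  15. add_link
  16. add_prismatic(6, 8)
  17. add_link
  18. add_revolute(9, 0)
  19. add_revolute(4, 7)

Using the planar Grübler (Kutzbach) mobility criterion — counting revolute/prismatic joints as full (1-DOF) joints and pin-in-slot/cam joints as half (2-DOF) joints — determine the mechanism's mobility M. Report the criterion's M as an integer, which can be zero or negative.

link 0 = ground. State L|J1|J2 = 1|0|0
+link1  2|0|0
+link2  3|0|0
PS(2,1) f=2→J2  3|0|1
+link3  4|0|1
P(3,1) f=1→J1  4|1|1
+link4  5|1|1
PS(1,0) f=2→J2  5|1|2
R(4,2) f=1→J1  5|2|2
+link5  6|2|2
P(5,3) f=1→J1  6|3|2
+link6  7|3|2
+link7  8|3|2
PS(7,6) f=2→J2  8|3|3
C(0,6) f=2→J2  8|3|4
+link8  9|3|4
P(6,8) f=1→J1  9|4|4
+link9  10|4|4
R(9,0) f=1→J1  10|5|4
R(4,7) f=1→J1  10|6|4
M = 3(10−1)−2·6−4 = 27−12−4 = 11

M = 11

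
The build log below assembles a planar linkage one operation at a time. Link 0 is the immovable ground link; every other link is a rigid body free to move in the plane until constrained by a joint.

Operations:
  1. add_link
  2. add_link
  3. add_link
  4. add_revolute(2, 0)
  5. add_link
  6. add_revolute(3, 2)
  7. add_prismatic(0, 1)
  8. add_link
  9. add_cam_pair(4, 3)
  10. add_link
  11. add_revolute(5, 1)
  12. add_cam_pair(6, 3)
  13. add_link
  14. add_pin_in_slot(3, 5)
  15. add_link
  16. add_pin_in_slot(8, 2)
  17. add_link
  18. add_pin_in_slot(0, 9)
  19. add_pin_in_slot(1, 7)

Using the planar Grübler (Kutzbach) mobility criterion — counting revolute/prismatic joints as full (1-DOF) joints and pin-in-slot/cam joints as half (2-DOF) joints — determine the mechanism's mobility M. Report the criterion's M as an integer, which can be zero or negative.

M = 13

ground; <1,0,0>
#1 <2,0,0>
#2 <3,0,0>
#3 <4,0,0>
R:2↔0 J1 <4,1,0>
#4 <5,1,0>
R:3↔2 J1 <5,2,0>
P:0↔1 J1 <5,3,0>
#5 <6,3,0>
C:4↔3 J2 <6,3,1>
#6 <7,3,1>
R:5↔1 J1 <7,4,1>
C:6↔3 J2 <7,4,2>
#7 <8,4,2>
PS:3↔5 J2 <8,4,3>
#8 <9,4,3>
PS:8↔2 J2 <9,4,4>
#9 <10,4,4>
PS:0↔9 J2 <10,4,5>
PS:1↔7 J2 <10,4,6>
3×9 − 2×4 − 1×6 = 13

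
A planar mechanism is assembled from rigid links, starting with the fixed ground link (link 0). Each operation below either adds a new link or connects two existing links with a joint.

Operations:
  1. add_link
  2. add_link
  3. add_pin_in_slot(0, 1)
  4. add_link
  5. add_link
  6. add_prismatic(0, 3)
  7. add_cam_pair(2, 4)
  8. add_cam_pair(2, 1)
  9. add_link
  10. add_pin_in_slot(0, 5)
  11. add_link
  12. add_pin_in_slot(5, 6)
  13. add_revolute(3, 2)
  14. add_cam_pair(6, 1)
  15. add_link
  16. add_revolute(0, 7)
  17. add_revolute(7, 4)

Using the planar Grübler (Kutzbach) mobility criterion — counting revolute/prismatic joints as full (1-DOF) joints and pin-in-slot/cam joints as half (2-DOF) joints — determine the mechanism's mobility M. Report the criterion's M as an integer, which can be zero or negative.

ground; <1,0,0>
#1 <2,0,0>
#2 <3,0,0>
PS:0↔1 J2 <3,0,1>
#3 <4,0,1>
#4 <5,0,1>
P:0↔3 J1 <5,1,1>
C:2↔4 J2 <5,1,2>
C:2↔1 J2 <5,1,3>
#5 <6,1,3>
PS:0↔5 J2 <6,1,4>
#6 <7,1,4>
PS:5↔6 J2 <7,1,5>
R:3↔2 J1 <7,2,5>
C:6↔1 J2 <7,2,6>
#7 <8,2,6>
R:0↔7 J1 <8,3,6>
R:7↔4 J1 <8,4,6>
3×7 − 2×4 − 1×6 = 7

M = 7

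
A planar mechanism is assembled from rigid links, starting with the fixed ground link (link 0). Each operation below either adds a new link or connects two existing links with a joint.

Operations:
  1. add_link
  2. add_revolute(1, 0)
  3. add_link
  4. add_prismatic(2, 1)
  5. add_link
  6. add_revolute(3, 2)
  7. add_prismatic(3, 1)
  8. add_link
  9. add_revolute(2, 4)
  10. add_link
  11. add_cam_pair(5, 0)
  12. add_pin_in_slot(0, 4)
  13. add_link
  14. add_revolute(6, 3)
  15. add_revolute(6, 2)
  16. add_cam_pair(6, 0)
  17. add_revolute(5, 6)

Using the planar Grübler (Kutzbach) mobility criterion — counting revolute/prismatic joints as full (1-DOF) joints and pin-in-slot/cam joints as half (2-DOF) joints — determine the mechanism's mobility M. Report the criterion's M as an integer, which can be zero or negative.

ground; <1,0,0>
#1 <2,0,0>
R:1↔0 J1 <2,1,0>
#2 <3,1,0>
P:2↔1 J1 <3,2,0>
#3 <4,2,0>
R:3↔2 J1 <4,3,0>
P:3↔1 J1 <4,4,0>
#4 <5,4,0>
R:2↔4 J1 <5,5,0>
#5 <6,5,0>
C:5↔0 J2 <6,5,1>
PS:0↔4 J2 <6,5,2>
#6 <7,5,2>
R:6↔3 J1 <7,6,2>
R:6↔2 J1 <7,7,2>
C:6↔0 J2 <7,7,3>
R:5↔6 J1 <7,8,3>
3×6 − 2×8 − 1×3 = -1

M = -1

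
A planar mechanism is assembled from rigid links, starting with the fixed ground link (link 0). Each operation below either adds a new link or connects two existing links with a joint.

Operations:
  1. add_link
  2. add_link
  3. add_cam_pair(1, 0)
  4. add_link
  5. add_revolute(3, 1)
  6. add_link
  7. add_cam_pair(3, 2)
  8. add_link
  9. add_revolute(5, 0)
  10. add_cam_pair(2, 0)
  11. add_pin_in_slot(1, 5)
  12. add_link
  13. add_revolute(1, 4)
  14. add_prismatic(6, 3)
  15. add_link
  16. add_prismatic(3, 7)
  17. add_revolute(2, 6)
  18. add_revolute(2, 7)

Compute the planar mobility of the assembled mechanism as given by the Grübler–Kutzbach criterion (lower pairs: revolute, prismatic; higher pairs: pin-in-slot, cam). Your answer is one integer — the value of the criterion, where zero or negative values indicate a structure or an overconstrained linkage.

M = 3

L=1 J1=0 J2=0
add link → L=2 J1=0 J2=0
add link → L=3 J1=0 J2=0
C@1,0 dof=2 J2 → L=3 J1=0 J2=1
add link → L=4 J1=0 J2=1
R@3,1 dof=1 J1 → L=4 J1=1 J2=1
add link → L=5 J1=1 J2=1
C@3,2 dof=2 J2 → L=5 J1=1 J2=2
add link → L=6 J1=1 J2=2
R@5,0 dof=1 J1 → L=6 J1=2 J2=2
C@2,0 dof=2 J2 → L=6 J1=2 J2=3
PS@1,5 dof=2 J2 → L=6 J1=2 J2=4
add link → L=7 J1=2 J2=4
R@1,4 dof=1 J1 → L=7 J1=3 J2=4
P@6,3 dof=1 J1 → L=7 J1=4 J2=4
add link → L=8 J1=4 J2=4
P@3,7 dof=1 J1 → L=8 J1=5 J2=4
R@2,6 dof=1 J1 → L=8 J1=6 J2=4
R@2,7 dof=1 J1 → L=8 J1=7 J2=4
M=3(L−1)−2J1−J2=3·7−2·7−4=3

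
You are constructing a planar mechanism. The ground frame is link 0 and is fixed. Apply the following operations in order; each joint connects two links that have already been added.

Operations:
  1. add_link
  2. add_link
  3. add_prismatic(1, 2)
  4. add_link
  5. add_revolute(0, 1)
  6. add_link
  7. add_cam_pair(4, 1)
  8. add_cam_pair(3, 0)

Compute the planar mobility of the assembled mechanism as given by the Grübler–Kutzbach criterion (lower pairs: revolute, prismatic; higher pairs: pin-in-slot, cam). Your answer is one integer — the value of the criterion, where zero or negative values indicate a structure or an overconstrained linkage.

M = 6

(L,J1,J2)=(1,0,0); link0 fixed
link1: (2,0,0)
link2: (3,0,0)
P 1-2 [J1]: (3,1,0)
link3: (4,1,0)
R 0-1 [J1]: (4,2,0)
link4: (5,2,0)
C 4-1 [J2]: (5,2,1)
C 3-0 [J2]: (5,2,2)
Grübler: 3·4 − 2·2 − 2 = 6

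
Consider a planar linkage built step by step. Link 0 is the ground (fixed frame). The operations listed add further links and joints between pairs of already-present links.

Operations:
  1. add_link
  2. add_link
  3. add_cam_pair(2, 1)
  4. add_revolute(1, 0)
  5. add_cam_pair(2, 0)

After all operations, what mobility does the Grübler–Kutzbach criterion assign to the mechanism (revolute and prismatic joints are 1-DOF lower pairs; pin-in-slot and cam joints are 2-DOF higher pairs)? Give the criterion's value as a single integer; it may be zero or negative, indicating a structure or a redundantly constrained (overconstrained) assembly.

M = 2

L=1 J1=0 J2=0
add link → L=2 J1=0 J2=0
add link → L=3 J1=0 J2=0
C@2,1 dof=2 J2 → L=3 J1=0 J2=1
R@1,0 dof=1 J1 → L=3 J1=1 J2=1
C@2,0 dof=2 J2 → L=3 J1=1 J2=2
M=3(L−1)−2J1−J2=3·2−2·1−2=2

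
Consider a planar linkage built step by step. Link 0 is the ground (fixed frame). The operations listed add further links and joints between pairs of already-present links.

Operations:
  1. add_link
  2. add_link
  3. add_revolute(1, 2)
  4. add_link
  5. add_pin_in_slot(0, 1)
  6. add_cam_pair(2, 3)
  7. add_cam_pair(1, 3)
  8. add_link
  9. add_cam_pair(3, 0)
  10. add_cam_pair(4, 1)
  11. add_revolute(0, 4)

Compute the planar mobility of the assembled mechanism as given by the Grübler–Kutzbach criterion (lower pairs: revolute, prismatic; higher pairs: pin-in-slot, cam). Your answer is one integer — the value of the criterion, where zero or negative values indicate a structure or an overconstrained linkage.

M = 3

[1;0;0] (link 0 is ground)
L+ [2;0;0]
L+ [3;0;0]
R(1,2)∈J1 [3;1;0]
L+ [4;1;0]
PS(0,1)∈J2 [4;1;1]
C(2,3)∈J2 [4;1;2]
C(1,3)∈J2 [4;1;3]
L+ [5;1;3]
C(3,0)∈J2 [5;1;4]
C(4,1)∈J2 [5;1;5]
R(0,4)∈J1 [5;2;5]
mobility = 12 − 4 − 5 = 3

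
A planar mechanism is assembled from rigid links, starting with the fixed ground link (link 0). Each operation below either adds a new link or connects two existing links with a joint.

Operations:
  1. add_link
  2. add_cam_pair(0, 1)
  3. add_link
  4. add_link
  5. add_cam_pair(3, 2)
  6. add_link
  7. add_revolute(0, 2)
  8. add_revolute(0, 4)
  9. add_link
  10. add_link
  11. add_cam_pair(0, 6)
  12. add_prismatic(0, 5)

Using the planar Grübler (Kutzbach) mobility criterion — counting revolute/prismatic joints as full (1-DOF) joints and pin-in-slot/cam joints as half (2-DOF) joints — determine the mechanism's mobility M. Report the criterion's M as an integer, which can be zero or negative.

[1;0;0] (link 0 is ground)
L+ [2;0;0]
C(0,1)∈J2 [2;0;1]
L+ [3;0;1]
L+ [4;0;1]
C(3,2)∈J2 [4;0;2]
L+ [5;0;2]
R(0,2)∈J1 [5;1;2]
R(0,4)∈J1 [5;2;2]
L+ [6;2;2]
L+ [7;2;2]
C(0,6)∈J2 [7;2;3]
P(0,5)∈J1 [7;3;3]
mobility = 18 − 6 − 3 = 9

M = 9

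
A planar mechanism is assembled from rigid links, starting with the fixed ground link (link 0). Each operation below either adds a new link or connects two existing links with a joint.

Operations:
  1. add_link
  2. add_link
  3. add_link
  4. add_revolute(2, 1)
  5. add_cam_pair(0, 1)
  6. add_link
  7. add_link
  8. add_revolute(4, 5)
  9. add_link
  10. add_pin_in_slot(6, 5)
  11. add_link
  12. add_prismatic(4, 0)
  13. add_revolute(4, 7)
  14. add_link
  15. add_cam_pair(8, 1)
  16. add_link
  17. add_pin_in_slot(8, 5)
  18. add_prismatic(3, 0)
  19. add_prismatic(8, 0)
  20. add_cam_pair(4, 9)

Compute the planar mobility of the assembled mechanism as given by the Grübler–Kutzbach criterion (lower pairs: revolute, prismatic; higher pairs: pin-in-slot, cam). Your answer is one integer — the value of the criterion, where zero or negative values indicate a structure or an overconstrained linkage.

ground; <1,0,0>
#1 <2,0,0>
#2 <3,0,0>
#3 <4,0,0>
R:2↔1 J1 <4,1,0>
C:0↔1 J2 <4,1,1>
#4 <5,1,1>
#5 <6,1,1>
R:4↔5 J1 <6,2,1>
#6 <7,2,1>
PS:6↔5 J2 <7,2,2>
#7 <8,2,2>
P:4↔0 J1 <8,3,2>
R:4↔7 J1 <8,4,2>
#8 <9,4,2>
C:8↔1 J2 <9,4,3>
#9 <10,4,3>
PS:8↔5 J2 <10,4,4>
P:3↔0 J1 <10,5,4>
P:8↔0 J1 <10,6,4>
C:4↔9 J2 <10,6,5>
3×9 − 2×6 − 1×5 = 10

M = 10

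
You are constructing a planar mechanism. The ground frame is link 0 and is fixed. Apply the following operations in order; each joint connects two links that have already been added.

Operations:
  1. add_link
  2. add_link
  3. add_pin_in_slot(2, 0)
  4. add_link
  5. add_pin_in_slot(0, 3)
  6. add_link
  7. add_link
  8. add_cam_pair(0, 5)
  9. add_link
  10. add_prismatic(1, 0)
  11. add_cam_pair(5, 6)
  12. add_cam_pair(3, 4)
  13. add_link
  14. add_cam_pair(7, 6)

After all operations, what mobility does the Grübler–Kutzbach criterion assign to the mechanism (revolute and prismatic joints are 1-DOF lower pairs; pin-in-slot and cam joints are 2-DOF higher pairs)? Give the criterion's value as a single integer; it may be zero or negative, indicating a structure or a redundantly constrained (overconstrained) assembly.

link 0 = ground. State L|J1|J2 = 1|0|0
+link1  2|0|0
+link2  3|0|0
PS(2,0) f=2→J2  3|0|1
+link3  4|0|1
PS(0,3) f=2→J2  4|0|2
+link4  5|0|2
+link5  6|0|2
C(0,5) f=2→J2  6|0|3
+link6  7|0|3
P(1,0) f=1→J1  7|1|3
C(5,6) f=2→J2  7|1|4
C(3,4) f=2→J2  7|1|5
+link7  8|1|5
C(7,6) f=2→J2  8|1|6
M = 3(8−1)−2·1−6 = 21−2−6 = 13

M = 13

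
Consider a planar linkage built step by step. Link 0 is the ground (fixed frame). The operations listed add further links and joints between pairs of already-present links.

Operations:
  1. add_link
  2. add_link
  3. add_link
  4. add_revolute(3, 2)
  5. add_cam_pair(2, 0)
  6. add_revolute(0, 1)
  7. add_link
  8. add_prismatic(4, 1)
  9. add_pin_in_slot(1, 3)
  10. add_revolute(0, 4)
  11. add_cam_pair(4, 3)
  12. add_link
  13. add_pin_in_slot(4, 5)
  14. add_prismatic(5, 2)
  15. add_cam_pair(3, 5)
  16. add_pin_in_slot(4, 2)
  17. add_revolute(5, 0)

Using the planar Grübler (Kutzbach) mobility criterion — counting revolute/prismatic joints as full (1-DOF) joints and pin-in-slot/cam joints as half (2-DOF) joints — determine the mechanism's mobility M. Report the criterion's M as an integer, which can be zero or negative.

(L,J1,J2)=(1,0,0); link0 fixed
link1: (2,0,0)
link2: (3,0,0)
link3: (4,0,0)
R 3-2 [J1]: (4,1,0)
C 2-0 [J2]: (4,1,1)
R 0-1 [J1]: (4,2,1)
link4: (5,2,1)
P 4-1 [J1]: (5,3,1)
PS 1-3 [J2]: (5,3,2)
R 0-4 [J1]: (5,4,2)
C 4-3 [J2]: (5,4,3)
link5: (6,4,3)
PS 4-5 [J2]: (6,4,4)
P 5-2 [J1]: (6,5,4)
C 3-5 [J2]: (6,5,5)
PS 4-2 [J2]: (6,5,6)
R 5-0 [J1]: (6,6,6)
Grübler: 3·5 − 2·6 − 6 = -3

M = -3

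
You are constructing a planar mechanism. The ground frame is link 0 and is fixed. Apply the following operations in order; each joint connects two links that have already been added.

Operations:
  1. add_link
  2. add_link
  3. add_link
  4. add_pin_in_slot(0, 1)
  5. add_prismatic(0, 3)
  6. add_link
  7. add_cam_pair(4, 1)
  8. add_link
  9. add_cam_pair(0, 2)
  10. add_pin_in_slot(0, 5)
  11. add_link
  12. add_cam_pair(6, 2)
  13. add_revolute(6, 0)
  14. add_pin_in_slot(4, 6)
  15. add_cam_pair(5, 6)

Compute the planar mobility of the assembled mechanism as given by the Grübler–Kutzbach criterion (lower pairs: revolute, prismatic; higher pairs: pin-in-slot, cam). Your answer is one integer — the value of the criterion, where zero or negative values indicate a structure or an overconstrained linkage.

ground; <1,0,0>
#1 <2,0,0>
#2 <3,0,0>
#3 <4,0,0>
PS:0↔1 J2 <4,0,1>
P:0↔3 J1 <4,1,1>
#4 <5,1,1>
C:4↔1 J2 <5,1,2>
#5 <6,1,2>
C:0↔2 J2 <6,1,3>
PS:0↔5 J2 <6,1,4>
#6 <7,1,4>
C:6↔2 J2 <7,1,5>
R:6↔0 J1 <7,2,5>
PS:4↔6 J2 <7,2,6>
C:5↔6 J2 <7,2,7>
3×6 − 2×2 − 1×7 = 7

M = 7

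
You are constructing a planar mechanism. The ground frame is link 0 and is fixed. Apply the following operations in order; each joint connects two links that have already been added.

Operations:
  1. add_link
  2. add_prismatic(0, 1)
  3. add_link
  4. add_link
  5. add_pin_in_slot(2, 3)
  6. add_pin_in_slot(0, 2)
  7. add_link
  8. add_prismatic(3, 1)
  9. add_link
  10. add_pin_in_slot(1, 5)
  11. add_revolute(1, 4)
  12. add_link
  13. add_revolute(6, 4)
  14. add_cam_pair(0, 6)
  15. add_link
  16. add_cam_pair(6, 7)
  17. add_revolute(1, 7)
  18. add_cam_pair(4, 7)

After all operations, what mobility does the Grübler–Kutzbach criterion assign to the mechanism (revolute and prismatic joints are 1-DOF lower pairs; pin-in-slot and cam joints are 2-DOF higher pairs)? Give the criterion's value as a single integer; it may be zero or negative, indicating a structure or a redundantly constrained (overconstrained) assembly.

M = 5

L=1 J1=0 J2=0
add link → L=2 J1=0 J2=0
P@0,1 dof=1 J1 → L=2 J1=1 J2=0
add link → L=3 J1=1 J2=0
add link → L=4 J1=1 J2=0
PS@2,3 dof=2 J2 → L=4 J1=1 J2=1
PS@0,2 dof=2 J2 → L=4 J1=1 J2=2
add link → L=5 J1=1 J2=2
P@3,1 dof=1 J1 → L=5 J1=2 J2=2
add link → L=6 J1=2 J2=2
PS@1,5 dof=2 J2 → L=6 J1=2 J2=3
R@1,4 dof=1 J1 → L=6 J1=3 J2=3
add link → L=7 J1=3 J2=3
R@6,4 dof=1 J1 → L=7 J1=4 J2=3
C@0,6 dof=2 J2 → L=7 J1=4 J2=4
add link → L=8 J1=4 J2=4
C@6,7 dof=2 J2 → L=8 J1=4 J2=5
R@1,7 dof=1 J1 → L=8 J1=5 J2=5
C@4,7 dof=2 J2 → L=8 J1=5 J2=6
M=3(L−1)−2J1−J2=3·7−2·5−6=5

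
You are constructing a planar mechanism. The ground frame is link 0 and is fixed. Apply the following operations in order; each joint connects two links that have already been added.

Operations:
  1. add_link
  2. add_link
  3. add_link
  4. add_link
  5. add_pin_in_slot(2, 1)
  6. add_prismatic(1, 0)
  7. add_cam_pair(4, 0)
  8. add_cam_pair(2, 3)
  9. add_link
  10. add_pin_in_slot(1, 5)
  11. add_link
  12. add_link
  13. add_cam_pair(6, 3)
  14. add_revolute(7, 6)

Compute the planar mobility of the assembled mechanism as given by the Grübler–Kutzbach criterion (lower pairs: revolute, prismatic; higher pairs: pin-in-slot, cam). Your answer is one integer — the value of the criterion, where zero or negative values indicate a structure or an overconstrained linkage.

M = 12

[1;0;0] (link 0 is ground)
L+ [2;0;0]
L+ [3;0;0]
L+ [4;0;0]
L+ [5;0;0]
PS(2,1)∈J2 [5;0;1]
P(1,0)∈J1 [5;1;1]
C(4,0)∈J2 [5;1;2]
C(2,3)∈J2 [5;1;3]
L+ [6;1;3]
PS(1,5)∈J2 [6;1;4]
L+ [7;1;4]
L+ [8;1;4]
C(6,3)∈J2 [8;1;5]
R(7,6)∈J1 [8;2;5]
mobility = 21 − 4 − 5 = 12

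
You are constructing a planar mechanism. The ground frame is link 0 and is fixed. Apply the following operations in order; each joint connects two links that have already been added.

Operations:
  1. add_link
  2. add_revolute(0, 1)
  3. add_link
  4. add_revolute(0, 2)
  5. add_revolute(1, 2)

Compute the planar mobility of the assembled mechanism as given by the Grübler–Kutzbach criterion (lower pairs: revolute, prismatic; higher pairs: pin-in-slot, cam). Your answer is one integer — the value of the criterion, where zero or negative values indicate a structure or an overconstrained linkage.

ground; <1,0,0>
#1 <2,0,0>
R:0↔1 J1 <2,1,0>
#2 <3,1,0>
R:0↔2 J1 <3,2,0>
R:1↔2 J1 <3,3,0>
3×2 − 2×3 − 1×0 = 0

M = 0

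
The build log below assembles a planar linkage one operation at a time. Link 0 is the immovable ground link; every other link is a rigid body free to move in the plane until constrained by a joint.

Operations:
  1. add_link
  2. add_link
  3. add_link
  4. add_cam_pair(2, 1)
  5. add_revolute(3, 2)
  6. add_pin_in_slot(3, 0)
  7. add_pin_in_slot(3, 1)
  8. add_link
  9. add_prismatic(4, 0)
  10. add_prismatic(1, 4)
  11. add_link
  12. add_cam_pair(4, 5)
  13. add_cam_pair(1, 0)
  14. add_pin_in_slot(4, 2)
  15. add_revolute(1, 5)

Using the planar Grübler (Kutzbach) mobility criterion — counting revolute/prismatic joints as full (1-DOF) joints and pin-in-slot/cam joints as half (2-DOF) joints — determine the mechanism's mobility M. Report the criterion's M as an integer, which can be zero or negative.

ground; <1,0,0>
#1 <2,0,0>
#2 <3,0,0>
#3 <4,0,0>
C:2↔1 J2 <4,0,1>
R:3↔2 J1 <4,1,1>
PS:3↔0 J2 <4,1,2>
PS:3↔1 J2 <4,1,3>
#4 <5,1,3>
P:4↔0 J1 <5,2,3>
P:1↔4 J1 <5,3,3>
#5 <6,3,3>
C:4↔5 J2 <6,3,4>
C:1↔0 J2 <6,3,5>
PS:4↔2 J2 <6,3,6>
R:1↔5 J1 <6,4,6>
3×5 − 2×4 − 1×6 = 1

M = 1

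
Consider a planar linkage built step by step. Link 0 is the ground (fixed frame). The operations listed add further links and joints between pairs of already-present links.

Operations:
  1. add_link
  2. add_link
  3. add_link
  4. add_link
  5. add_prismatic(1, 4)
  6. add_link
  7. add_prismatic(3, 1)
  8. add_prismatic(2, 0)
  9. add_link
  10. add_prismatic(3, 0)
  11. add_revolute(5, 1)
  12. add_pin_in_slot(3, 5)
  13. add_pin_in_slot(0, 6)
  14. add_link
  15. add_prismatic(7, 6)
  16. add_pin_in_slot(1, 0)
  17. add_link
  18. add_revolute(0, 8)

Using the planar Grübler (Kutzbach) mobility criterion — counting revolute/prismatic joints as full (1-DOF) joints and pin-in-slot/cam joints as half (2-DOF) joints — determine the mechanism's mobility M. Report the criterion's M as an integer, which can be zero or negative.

M = 7

L=1 J1=0 J2=0
add link → L=2 J1=0 J2=0
add link → L=3 J1=0 J2=0
add link → L=4 J1=0 J2=0
add link → L=5 J1=0 J2=0
P@1,4 dof=1 J1 → L=5 J1=1 J2=0
add link → L=6 J1=1 J2=0
P@3,1 dof=1 J1 → L=6 J1=2 J2=0
P@2,0 dof=1 J1 → L=6 J1=3 J2=0
add link → L=7 J1=3 J2=0
P@3,0 dof=1 J1 → L=7 J1=4 J2=0
R@5,1 dof=1 J1 → L=7 J1=5 J2=0
PS@3,5 dof=2 J2 → L=7 J1=5 J2=1
PS@0,6 dof=2 J2 → L=7 J1=5 J2=2
add link → L=8 J1=5 J2=2
P@7,6 dof=1 J1 → L=8 J1=6 J2=2
PS@1,0 dof=2 J2 → L=8 J1=6 J2=3
add link → L=9 J1=6 J2=3
R@0,8 dof=1 J1 → L=9 J1=7 J2=3
M=3(L−1)−2J1−J2=3·8−2·7−3=7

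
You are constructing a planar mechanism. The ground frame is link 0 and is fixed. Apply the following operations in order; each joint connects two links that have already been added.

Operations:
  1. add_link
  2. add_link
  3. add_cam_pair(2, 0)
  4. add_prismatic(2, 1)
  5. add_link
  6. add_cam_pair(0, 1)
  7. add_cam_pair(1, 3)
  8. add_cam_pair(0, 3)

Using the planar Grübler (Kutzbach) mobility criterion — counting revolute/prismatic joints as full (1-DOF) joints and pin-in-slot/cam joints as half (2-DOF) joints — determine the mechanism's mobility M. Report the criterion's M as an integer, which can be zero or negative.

[1;0;0] (link 0 is ground)
L+ [2;0;0]
L+ [3;0;0]
C(2,0)∈J2 [3;0;1]
P(2,1)∈J1 [3;1;1]
L+ [4;1;1]
C(0,1)∈J2 [4;1;2]
C(1,3)∈J2 [4;1;3]
C(0,3)∈J2 [4;1;4]
mobility = 9 − 2 − 4 = 3

M = 3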